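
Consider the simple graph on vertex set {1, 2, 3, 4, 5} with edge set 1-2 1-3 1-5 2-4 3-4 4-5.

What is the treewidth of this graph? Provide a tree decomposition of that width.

The largest bag has 3 vertices, giving width 2; this decomposition certifies tw(G) ≤ 2. For the lower bound, G contains the cycle 3–4–2–1–3, so G is not a forest; only forests have treewidth ≤ 1, hence tw(G) ≥ 2. The upper and lower bounds meet at 2, so that is the treewidth.

Treewidth 2.
One optimal decomposition is:
Bags: B1 = {1, 3, 4}  B2 = {1, 2, 4}  B3 = {1, 4, 5}
Tree: B1–B2, B2–B3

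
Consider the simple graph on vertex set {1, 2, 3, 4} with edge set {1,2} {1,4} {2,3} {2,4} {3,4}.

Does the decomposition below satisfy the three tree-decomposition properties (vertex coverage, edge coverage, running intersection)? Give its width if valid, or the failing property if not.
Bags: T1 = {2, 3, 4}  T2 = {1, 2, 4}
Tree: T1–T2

Yes; width 2.

Every vertex of G appears in some bag (union = {1, 2, 3, 4}); every edge is covered by a bag; and for each vertex v the set of bags containing v is connected in the bag tree. The decomposition is therefore valid. The largest bag has 3 vertices, so the width is 2.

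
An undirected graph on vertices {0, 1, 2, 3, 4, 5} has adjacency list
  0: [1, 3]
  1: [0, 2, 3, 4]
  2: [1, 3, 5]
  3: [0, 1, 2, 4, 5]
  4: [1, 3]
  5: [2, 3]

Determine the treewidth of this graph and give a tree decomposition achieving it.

Every bag has size at most 3, so the width is 3 − 1 = 2 and tw(G) ≤ 2. For the lower bound, the 3 vertices {0, 1, 3} are pairwise adjacent, and any tree decomposition puts a clique entirely inside one bag — forcing width ≥ 2. The upper and lower bounds meet at 2, so that is the treewidth.

Treewidth 2.
One optimal decomposition is:
Bags: B1 = {1, 2, 3}  B2 = {0, 1, 3}  B3 = {1, 3, 4}  B4 = {2, 3, 5}
Tree: B1–B2, B2–B3, B1–B4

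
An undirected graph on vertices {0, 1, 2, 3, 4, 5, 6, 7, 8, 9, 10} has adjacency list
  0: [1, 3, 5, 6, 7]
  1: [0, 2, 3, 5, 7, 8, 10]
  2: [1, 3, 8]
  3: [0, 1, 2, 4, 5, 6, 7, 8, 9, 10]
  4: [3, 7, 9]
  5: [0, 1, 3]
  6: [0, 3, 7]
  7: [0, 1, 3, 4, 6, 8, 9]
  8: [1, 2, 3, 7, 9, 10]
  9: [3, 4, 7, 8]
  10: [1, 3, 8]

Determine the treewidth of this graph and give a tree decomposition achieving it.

Treewidth 3.
Bags: B1 = {0, 1, 3, 7}  B2 = {1, 3, 7, 8}  B3 = {0, 3, 6, 7}  B4 = {3, 7, 8, 9}  B5 = {1, 2, 3, 8}  B6 = {3, 4, 7, 9}  B7 = {0, 1, 3, 5}  B8 = {1, 3, 8, 10}
Tree: B1–B2, B1–B3, B2–B4, B2–B5, B4–B6, B1–B7, B5–B8

Each bag holds 4 vertices, so the decomposition has width 3, which upper-bounds the treewidth. On the other hand G contains the 4-clique {0, 1, 3, 5}. A clique must lie in a single bag of any decomposition, so no decomposition can have width below 3. Hence tw(G) = 3 exactly.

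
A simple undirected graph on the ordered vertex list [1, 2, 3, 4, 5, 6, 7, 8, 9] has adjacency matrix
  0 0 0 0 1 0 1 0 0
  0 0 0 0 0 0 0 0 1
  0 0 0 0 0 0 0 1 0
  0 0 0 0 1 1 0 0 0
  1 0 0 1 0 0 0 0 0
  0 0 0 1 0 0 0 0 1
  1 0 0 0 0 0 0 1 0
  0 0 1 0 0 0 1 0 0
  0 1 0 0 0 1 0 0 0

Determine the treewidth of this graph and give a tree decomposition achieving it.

Treewidth 1.
One optimal decomposition is:
Bags: B1 = {3, 8}  B2 = {7, 8}  B3 = {1, 7}  B4 = {1, 5}  B5 = {4, 5}  B6 = {4, 6}  B7 = {6, 9}  B8 = {2, 9}
Tree: B1–B2, B2–B3, B3–B4, B4–B5, B5–B6, B6–B7, B7–B8

Each bag holds 2 vertices, so the decomposition has width 1, which upper-bounds the treewidth. Any graph with an edge has treewidth ≥ 1, and G has the edge 3–8. The upper and lower bounds meet at 1, so that is the treewidth.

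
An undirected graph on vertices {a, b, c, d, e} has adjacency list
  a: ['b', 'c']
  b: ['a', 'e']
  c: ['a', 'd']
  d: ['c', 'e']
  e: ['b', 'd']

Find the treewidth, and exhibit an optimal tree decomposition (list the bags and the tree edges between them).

Treewidth 2.
One optimal decomposition is:
Bags: B1 = {b, d, e}  B2 = {b, c, d}  B3 = {a, b, c}
Tree: B1–B2, B2–B3

The largest bag has 3 vertices, giving width 2; this decomposition certifies tw(G) ≤ 2. For the lower bound, G contains the cycle b–e–d–c–a–b, so G is not a forest; only forests have treewidth ≤ 1, hence tw(G) ≥ 2. Combining the bounds, tw(G) = 2.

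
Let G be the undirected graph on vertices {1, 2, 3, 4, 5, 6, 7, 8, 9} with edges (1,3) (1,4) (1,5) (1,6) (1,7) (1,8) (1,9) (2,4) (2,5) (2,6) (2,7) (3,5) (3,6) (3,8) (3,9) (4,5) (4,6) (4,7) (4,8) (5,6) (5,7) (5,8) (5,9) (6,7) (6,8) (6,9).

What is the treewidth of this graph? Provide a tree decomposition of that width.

Every bag has size at most 5, so the width is 5 − 1 = 4 and tw(G) ≤ 4. Conversely, {1, 3, 5, 6, 8} is a clique of size 5, and the vertices of any clique must share a bag in every tree decomposition; so some bag has ≥ 5 vertices and tw(G) ≥ 4. Combining the bounds, tw(G) = 4.

Treewidth 4.
One such decomposition:
Bags: B1 = {1, 4, 5, 6, 7}  B2 = {1, 4, 5, 6, 8}  B3 = {1, 3, 5, 6, 8}  B4 = {1, 3, 5, 6, 9}  B5 = {2, 4, 5, 6, 7}
Tree: B1–B2, B2–B3, B3–B4, B1–B5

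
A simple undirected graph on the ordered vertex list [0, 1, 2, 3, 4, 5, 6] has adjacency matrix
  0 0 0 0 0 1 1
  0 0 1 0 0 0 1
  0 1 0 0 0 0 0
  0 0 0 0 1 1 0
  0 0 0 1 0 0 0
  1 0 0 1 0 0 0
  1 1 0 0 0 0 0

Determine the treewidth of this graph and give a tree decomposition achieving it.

Treewidth 1.
One optimal decomposition is:
Bags: B1 = {3, 4}  B2 = {3, 5}  B3 = {0, 5}  B4 = {0, 6}  B5 = {1, 6}  B6 = {1, 2}
Tree: B1–B2, B2–B3, B3–B4, B4–B5, B5–B6

Every bag has size at most 2, so the width is 2 − 1 = 1 and tw(G) ≤ 1. G has an edge, so its treewidth is at least 1. Combining the bounds, tw(G) = 1.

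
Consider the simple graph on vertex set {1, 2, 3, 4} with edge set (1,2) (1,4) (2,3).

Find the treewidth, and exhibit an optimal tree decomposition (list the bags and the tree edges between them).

Treewidth 1.
One optimal decomposition is:
Bags: B1 = {2, 3}  B2 = {1, 2}  B3 = {1, 4}
Tree: B1–B2, B2–B3

The largest bag has 2 vertices, giving width 1; this decomposition certifies tw(G) ≤ 1. Since G has at least one edge (e.g. 3–2), it is not an edgeless graph, so tw(G) ≥ 1. Combining the bounds, tw(G) = 1.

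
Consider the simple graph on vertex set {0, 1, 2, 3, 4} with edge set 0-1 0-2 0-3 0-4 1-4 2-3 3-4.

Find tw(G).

A width-2 tree decomposition is:
Bags: B1 = {0, 3, 4}  B2 = {0, 2, 3}  B3 = {0, 1, 4}
Tree: B1–B2, B1–B3
Every bag has size at most 3, so the width is 3 − 1 = 2 and tw(G) ≤ 2. On the other hand G contains the 3-clique {0, 1, 4}. A clique must lie in a single bag of any decomposition, so no decomposition can have width below 2. The upper and lower bounds meet at 2, so that is the treewidth.

2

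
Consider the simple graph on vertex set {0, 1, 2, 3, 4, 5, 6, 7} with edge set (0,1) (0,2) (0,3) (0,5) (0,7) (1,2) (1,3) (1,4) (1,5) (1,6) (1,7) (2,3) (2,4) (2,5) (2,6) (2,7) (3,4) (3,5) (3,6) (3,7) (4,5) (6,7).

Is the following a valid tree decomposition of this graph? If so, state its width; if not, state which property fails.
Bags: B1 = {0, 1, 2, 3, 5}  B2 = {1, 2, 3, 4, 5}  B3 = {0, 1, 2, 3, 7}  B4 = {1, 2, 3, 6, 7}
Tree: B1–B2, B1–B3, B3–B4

Yes; width 4.

Checking the three conditions: (i) the bags cover all of {0, 1, 2, 3, 4, 5, 6, 7}; (ii) for each edge, some bag contains both endpoints; (iii) the bags containing any fixed vertex form a subtree. All hold, so the decomposition is valid with width 5 − 1 = 4.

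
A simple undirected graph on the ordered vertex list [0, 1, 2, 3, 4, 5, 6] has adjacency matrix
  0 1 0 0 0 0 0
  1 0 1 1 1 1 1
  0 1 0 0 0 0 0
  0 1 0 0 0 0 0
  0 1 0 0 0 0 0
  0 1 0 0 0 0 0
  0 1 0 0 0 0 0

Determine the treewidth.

A width-1 tree decomposition is:
Bags: B1 = {1, 5}  B2 = {1, 6}  B3 = {1, 2}  B4 = {0, 1}  B5 = {1, 3}  B6 = {1, 4}
Tree: B1–B2, B2–B3, B3–B4, B2–B5, B5–B6
Every bag has size at most 2, so the width is 2 − 1 = 1 and tw(G) ≤ 1. G has an edge, so its treewidth is at least 1. Therefore the treewidth is 1.

1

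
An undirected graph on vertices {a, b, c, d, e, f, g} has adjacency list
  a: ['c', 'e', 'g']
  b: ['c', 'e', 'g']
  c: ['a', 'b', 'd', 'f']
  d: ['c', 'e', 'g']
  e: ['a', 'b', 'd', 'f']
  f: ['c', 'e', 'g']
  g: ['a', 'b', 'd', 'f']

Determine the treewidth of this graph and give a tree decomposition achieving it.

Every bag has size at most 4, so the width is 4 − 1 = 3 and tw(G) ≤ 3. For the lower bound: the 4 vertex sets {d,g}, {e,f}, {c}, {a} are disjoint, each induces a connected subgraph, and every pair is joined by at least one edge of G. Contracting each set to a single vertex therefore yields K_{4} as a minor, and since treewidth is minor-monotone, tw(G) ≥ tw(K_{4}) = 3. Hence tw(G) = 3 exactly.

Treewidth 3.
Bags: B1 = {c, d, e, g}  B2 = {c, e, f, g}  B3 = {a, c, e, g}  B4 = {b, c, e, g}
Tree: B1–B2, B2–B3, B3–B4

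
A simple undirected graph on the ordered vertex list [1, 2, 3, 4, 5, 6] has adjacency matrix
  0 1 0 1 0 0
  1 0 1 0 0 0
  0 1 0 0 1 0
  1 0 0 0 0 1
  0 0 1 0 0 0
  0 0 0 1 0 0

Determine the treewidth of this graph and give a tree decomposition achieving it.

Each bag holds 2 vertices, so the decomposition has width 1, which upper-bounds the treewidth. Since G has at least one edge (e.g. 5–3), it is not an edgeless graph, so tw(G) ≥ 1. Therefore the treewidth is 1.

Treewidth 1.
Bags: B1 = {3, 5}  B2 = {2, 3}  B3 = {1, 2}  B4 = {1, 4}  B5 = {4, 6}
Tree: B1–B2, B2–B3, B3–B4, B4–B5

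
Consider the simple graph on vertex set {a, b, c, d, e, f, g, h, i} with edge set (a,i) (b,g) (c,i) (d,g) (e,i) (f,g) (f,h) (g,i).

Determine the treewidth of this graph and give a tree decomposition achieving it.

Each bag holds 2 vertices, so the decomposition has width 1, which upper-bounds the treewidth. G has an edge, so its treewidth is at least 1. Therefore the treewidth is 1.

Treewidth 1.
One such decomposition:
Bags: B1 = {g, i}  B2 = {f, g}  B3 = {b, g}  B4 = {a, i}  B5 = {f, h}  B6 = {c, i}  B7 = {e, i}  B8 = {d, g}
Tree: B1–B2, B1–B3, B1–B4, B2–B5, B1–B6, B1–B7, B2–B8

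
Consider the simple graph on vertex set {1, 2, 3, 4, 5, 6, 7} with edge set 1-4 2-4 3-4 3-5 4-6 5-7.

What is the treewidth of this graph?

1

A width-1 tree decomposition is:
Bags: B1 = {3, 4}  B2 = {4, 6}  B3 = {1, 4}  B4 = {3, 5}  B5 = {2, 4}  B6 = {5, 7}
Tree: B1–B2, B2–B3, B1–B4, B2–B5, B4–B6
The largest bag has 2 vertices, giving width 1; this decomposition certifies tw(G) ≤ 1. Any graph with an edge has treewidth ≥ 1, and G has the edge 4–3. The upper and lower bounds meet at 1, so that is the treewidth.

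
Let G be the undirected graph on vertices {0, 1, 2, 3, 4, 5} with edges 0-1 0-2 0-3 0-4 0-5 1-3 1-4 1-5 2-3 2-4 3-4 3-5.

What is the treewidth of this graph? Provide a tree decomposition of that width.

Treewidth 3.
One such decomposition:
Bags: B1 = {0, 2, 3, 4}  B2 = {0, 1, 3, 4}  B3 = {0, 1, 3, 5}
Tree: B1–B2, B2–B3

The largest bag has 4 vertices, giving width 3; this decomposition certifies tw(G) ≤ 3. Conversely, {0, 1, 3, 4} is a clique of size 4, and the vertices of any clique must share a bag in every tree decomposition; so some bag has ≥ 4 vertices and tw(G) ≥ 3. The upper and lower bounds meet at 3, so that is the treewidth.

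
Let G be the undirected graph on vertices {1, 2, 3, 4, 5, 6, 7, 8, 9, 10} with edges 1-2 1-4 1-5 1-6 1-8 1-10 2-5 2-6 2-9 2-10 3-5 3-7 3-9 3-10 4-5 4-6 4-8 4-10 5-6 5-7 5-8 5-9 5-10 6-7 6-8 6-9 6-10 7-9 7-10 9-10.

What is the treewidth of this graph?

4

A width-4 tree decomposition is:
Bags: B1 = {2, 5, 6, 9, 10}  B2 = {5, 6, 7, 9, 10}  B3 = {1, 2, 5, 6, 10}  B4 = {1, 4, 5, 6, 10}  B5 = {3, 5, 7, 9, 10}  B6 = {1, 4, 5, 6, 8}
Tree: B1–B2, B1–B3, B3–B4, B2–B5, B4–B6
Every bag has size at most 5, so the width is 5 − 1 = 4 and tw(G) ≤ 4. For the lower bound, the 5 vertices {3, 5, 7, 9, 10} are pairwise adjacent, and any tree decomposition puts a clique entirely inside one bag — forcing width ≥ 4. The upper and lower bounds meet at 4, so that is the treewidth.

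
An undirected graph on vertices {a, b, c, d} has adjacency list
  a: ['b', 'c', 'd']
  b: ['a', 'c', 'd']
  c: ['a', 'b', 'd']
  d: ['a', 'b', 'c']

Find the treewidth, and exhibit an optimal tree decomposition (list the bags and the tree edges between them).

Treewidth 3.
One optimal decomposition is:
Bags: B1 = {a, b, c, d}
Tree: (single bag)

With just one bag of size 4, the width is 4 − 1 = 3, so tw(G) ≤ 3. Conversely, {a, b, c, d} is a clique of size 4, and the vertices of any clique must share a bag in every tree decomposition; so some bag has ≥ 4 vertices and tw(G) ≥ 3. Hence tw(G) = 3 exactly.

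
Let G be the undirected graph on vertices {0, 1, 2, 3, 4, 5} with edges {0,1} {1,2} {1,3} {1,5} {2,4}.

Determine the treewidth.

1

A width-1 tree decomposition is:
Bags: B1 = {2, 4}  B2 = {1, 2}  B3 = {1, 5}  B4 = {0, 1}  B5 = {1, 3}
Tree: B1–B2, B2–B3, B3–B4, B3–B5
Every bag has size at most 2, so the width is 2 − 1 = 1 and tw(G) ≤ 1. Since G has at least one edge (e.g. 2–4), it is not an edgeless graph, so tw(G) ≥ 1. Combining the bounds, tw(G) = 1.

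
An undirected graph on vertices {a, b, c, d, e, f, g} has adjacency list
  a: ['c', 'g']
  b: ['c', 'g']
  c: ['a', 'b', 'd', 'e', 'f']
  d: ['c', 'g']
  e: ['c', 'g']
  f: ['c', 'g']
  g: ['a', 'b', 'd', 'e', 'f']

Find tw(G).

A width-2 tree decomposition is:
Bags: B1 = {c, e, g}  B2 = {b, c, g}  B3 = {a, c, g}  B4 = {c, f, g}  B5 = {c, d, g}
Tree: B1–B2, B2–B3, B3–B4, B4–B5
The largest bag has 3 vertices, giving width 2; this decomposition certifies tw(G) ≤ 2. For the lower bound, G contains the cycle c–e–g–b–c, so G is not a forest; only forests have treewidth ≤ 1, hence tw(G) ≥ 2. Therefore the treewidth is 2.

2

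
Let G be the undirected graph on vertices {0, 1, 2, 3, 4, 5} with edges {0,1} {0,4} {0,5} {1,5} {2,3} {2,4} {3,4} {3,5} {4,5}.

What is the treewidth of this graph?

A width-2 tree decomposition is:
Bags: B1 = {2, 3, 4}  B2 = {3, 4, 5}  B3 = {0, 4, 5}  B4 = {0, 1, 5}
Tree: B1–B2, B2–B3, B3–B4
The largest bag has 3 vertices, giving width 2; this decomposition certifies tw(G) ≤ 2. On the other hand G contains the 3-clique {0, 1, 5}. A clique must lie in a single bag of any decomposition, so no decomposition can have width below 2. Therefore the treewidth is 2.

2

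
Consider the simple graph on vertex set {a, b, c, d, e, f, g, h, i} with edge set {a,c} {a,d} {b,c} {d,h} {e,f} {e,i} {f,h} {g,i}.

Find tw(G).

1

A width-1 tree decomposition is:
Bags: B1 = {g, i}  B2 = {e, i}  B3 = {e, f}  B4 = {f, h}  B5 = {d, h}  B6 = {a, d}  B7 = {a, c}  B8 = {b, c}
Tree: B1–B2, B2–B3, B3–B4, B4–B5, B5–B6, B6–B7, B7–B8
Each bag holds 2 vertices, so the decomposition has width 1, which upper-bounds the treewidth. G has an edge, so its treewidth is at least 1. Therefore the treewidth is 1.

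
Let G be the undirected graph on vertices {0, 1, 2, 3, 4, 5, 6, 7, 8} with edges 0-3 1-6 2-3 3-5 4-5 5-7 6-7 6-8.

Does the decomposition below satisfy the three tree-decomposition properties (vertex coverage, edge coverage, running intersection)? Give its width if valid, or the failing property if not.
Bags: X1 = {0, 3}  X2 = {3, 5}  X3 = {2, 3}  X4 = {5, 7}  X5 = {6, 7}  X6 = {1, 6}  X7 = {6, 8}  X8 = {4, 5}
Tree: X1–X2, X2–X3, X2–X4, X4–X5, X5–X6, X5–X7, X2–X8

Yes; width 1.

Vertex coverage: the bags together contain {0, 1, 2, 3, 4, 5, 6, 7, 8}, the full vertex set. Edge coverage: each edge of G has both endpoints in at least one bag. Running intersection: for every vertex, the bags containing it form a connected subtree. All three properties hold, so this is a valid tree decomposition of width max|bag| − 1 = 1, and hence tw(G) ≤ 1.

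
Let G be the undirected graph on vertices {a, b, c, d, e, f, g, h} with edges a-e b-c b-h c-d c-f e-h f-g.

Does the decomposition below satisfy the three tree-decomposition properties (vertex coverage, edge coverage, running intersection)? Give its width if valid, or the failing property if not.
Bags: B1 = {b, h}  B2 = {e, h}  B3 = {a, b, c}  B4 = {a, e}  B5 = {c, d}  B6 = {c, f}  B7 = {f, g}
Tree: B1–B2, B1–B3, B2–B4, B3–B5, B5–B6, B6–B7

No — bags containing vertex a are not connected in the tree.

A tree decomposition must satisfy three properties: every vertex lies in some bag; for every edge, both endpoints lie together in some bag; and for every vertex, the bags containing it form a connected subtree. Here bags containing vertex a are not connected in the tree, so the decomposition is invalid.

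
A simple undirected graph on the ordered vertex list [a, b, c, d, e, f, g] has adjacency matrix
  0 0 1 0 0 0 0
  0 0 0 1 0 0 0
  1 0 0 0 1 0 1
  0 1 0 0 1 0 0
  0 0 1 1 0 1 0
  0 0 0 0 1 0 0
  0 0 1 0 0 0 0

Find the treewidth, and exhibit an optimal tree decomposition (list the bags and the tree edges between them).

Every bag has size at most 2, so the width is 2 − 1 = 1 and tw(G) ≤ 1. Since G has at least one edge (e.g. c–e), it is not an edgeless graph, so tw(G) ≥ 1. Therefore the treewidth is 1.

Treewidth 1.
Bags: B1 = {c, e}  B2 = {e, f}  B3 = {d, e}  B4 = {b, d}  B5 = {c, g}  B6 = {a, c}
Tree: B1–B2, B1–B3, B3–B4, B1–B5, B1–B6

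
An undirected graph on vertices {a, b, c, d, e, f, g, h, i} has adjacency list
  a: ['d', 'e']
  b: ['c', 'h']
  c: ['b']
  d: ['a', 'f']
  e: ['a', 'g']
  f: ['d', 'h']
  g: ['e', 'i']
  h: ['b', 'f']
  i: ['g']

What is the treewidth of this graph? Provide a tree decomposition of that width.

Treewidth 1.
One optimal decomposition is:
Bags: B1 = {b, c}  B2 = {b, h}  B3 = {f, h}  B4 = {d, f}  B5 = {a, d}  B6 = {a, e}  B7 = {e, g}  B8 = {g, i}
Tree: B1–B2, B2–B3, B3–B4, B4–B5, B5–B6, B6–B7, B7–B8

The largest bag has 2 vertices, giving width 1; this decomposition certifies tw(G) ≤ 1. Since G has at least one edge (e.g. c–b), it is not an edgeless graph, so tw(G) ≥ 1. Hence tw(G) = 1 exactly.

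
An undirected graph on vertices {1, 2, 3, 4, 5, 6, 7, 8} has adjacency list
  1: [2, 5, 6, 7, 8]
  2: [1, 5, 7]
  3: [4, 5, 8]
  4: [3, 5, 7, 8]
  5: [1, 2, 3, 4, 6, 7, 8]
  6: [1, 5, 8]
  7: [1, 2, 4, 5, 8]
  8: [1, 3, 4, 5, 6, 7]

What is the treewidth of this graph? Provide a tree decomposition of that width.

Treewidth 3.
One optimal decomposition is:
Bags: B1 = {1, 2, 5, 7}  B2 = {1, 5, 7, 8}  B3 = {1, 5, 6, 8}  B4 = {4, 5, 7, 8}  B5 = {3, 4, 5, 8}
Tree: B1–B2, B2–B3, B2–B4, B4–B5

The largest bag has 4 vertices, giving width 3; this decomposition certifies tw(G) ≤ 3. For the lower bound, the 4 vertices {1, 5, 6, 8} are pairwise adjacent, and any tree decomposition puts a clique entirely inside one bag — forcing width ≥ 3. Therefore the treewidth is 3.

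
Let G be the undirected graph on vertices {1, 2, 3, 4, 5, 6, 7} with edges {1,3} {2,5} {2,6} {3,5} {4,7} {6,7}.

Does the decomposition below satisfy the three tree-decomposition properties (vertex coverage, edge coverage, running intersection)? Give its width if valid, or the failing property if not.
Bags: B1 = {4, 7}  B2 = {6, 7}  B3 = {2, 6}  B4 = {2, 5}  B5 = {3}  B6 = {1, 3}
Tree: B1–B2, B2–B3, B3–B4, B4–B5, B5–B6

No — edge (5,3) lies in no bag.

A tree decomposition must satisfy three properties: every vertex lies in some bag; for every edge, both endpoints lie together in some bag; and for every vertex, the bags containing it form a connected subtree. Here edge (5,3) lies in no bag, so the decomposition is invalid.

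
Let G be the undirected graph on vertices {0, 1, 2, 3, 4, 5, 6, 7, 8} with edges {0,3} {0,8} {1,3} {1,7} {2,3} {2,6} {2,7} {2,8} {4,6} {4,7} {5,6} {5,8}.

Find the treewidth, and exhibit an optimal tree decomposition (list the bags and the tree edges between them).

Each bag holds 4 vertices, so the decomposition has width 3, which upper-bounds the treewidth. For the lower bound: the 4 vertex sets {1,4,7}, {3}, {2}, {0,5,6,8} are disjoint, each induces a connected subgraph, and every pair is joined by at least one edge of G. Contracting each set to a single vertex therefore yields K_{4} as a minor, and since treewidth is minor-monotone, tw(G) ≥ tw(K_{4}) = 3. Therefore the treewidth is 3.

Treewidth 3.
One optimal decomposition is:
Bags: B1 = {1, 3, 4, 7}  B2 = {2, 3, 4, 7}  B3 = {2, 3, 4, 6}  B4 = {0, 2, 3, 6}  B5 = {0, 2, 6, 8}  B6 = {0, 5, 6, 8}
Tree: B1–B2, B2–B3, B3–B4, B4–B5, B5–B6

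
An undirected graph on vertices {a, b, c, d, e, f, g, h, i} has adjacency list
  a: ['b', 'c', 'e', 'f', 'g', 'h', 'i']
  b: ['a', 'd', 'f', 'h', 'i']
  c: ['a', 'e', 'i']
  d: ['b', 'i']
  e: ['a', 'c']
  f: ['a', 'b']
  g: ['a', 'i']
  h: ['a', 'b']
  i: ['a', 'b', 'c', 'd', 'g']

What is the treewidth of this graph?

A width-2 tree decomposition is:
Bags: B1 = {a, b, h}  B2 = {a, b, i}  B3 = {b, d, i}  B4 = {a, c, i}  B5 = {a, c, e}  B6 = {a, g, i}  B7 = {a, b, f}
Tree: B1–B2, B2–B3, B2–B4, B4–B5, B4–B6, B1–B7
The largest bag has 3 vertices, giving width 2; this decomposition certifies tw(G) ≤ 2. Conversely, {b, d, i} is a clique of size 3, and the vertices of any clique must share a bag in every tree decomposition; so some bag has ≥ 3 vertices and tw(G) ≥ 2. Therefore the treewidth is 2.

2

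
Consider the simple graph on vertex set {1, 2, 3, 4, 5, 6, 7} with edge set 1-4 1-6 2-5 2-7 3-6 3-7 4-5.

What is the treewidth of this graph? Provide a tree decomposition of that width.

Treewidth 2.
Bags: B1 = {1, 4, 6}  B2 = {3, 4, 6}  B3 = {3, 4, 7}  B4 = {2, 4, 7}  B5 = {2, 4, 5}
Tree: B1–B2, B2–B3, B3–B4, B4–B5

Each bag holds 3 vertices, so the decomposition has width 2, which upper-bounds the treewidth. The edges 4–1–6–3–7–2–5–4 form a cycle, so G is not a tree and its treewidth is at least 2. The upper and lower bounds meet at 2, so that is the treewidth.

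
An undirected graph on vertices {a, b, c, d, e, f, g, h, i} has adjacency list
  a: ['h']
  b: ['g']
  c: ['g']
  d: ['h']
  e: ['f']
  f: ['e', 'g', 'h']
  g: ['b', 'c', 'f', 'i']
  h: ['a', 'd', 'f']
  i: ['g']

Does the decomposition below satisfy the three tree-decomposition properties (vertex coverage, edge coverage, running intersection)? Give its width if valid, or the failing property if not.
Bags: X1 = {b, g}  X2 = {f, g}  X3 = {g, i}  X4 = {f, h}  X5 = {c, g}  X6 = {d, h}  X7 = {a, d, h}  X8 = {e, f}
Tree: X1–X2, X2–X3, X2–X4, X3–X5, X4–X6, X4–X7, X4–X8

A tree decomposition must satisfy three properties: every vertex lies in some bag; for every edge, both endpoints lie together in some bag; and for every vertex, the bags containing it form a connected subtree. Here bags containing vertex d are not connected in the tree, so the decomposition is invalid.

No — bags containing vertex d are not connected in the tree.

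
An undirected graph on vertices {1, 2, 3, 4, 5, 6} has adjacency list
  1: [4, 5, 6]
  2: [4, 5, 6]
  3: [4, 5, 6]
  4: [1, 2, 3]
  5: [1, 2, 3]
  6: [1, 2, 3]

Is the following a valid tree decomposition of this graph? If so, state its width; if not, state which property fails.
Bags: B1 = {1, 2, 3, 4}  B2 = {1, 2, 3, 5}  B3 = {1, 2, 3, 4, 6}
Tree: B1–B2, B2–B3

A tree decomposition must satisfy three properties: every vertex lies in some bag; for every edge, both endpoints lie together in some bag; and for every vertex, the bags containing it form a connected subtree. Here bags containing vertex 4 are not connected in the tree, so the decomposition is invalid.

No — bags containing vertex 4 are not connected in the tree.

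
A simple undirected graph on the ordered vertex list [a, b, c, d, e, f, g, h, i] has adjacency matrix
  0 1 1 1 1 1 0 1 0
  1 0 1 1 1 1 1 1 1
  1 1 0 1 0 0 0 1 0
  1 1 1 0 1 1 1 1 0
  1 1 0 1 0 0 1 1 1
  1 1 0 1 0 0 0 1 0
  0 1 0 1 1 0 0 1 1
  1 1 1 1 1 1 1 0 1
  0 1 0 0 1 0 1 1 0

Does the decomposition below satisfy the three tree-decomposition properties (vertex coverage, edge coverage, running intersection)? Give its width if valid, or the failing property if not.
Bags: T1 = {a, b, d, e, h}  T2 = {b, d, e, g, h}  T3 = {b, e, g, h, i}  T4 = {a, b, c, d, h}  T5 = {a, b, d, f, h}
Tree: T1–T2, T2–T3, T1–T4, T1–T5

Yes; width 4.

Vertex coverage: the bags together contain {a, b, c, d, e, f, g, h, i}, the full vertex set. Edge coverage: each edge of G has both endpoints in at least one bag. Running intersection: for every vertex, the bags containing it form a connected subtree. All three properties hold, so this is a valid tree decomposition of width max|bag| − 1 = 4, and hence tw(G) ≤ 4.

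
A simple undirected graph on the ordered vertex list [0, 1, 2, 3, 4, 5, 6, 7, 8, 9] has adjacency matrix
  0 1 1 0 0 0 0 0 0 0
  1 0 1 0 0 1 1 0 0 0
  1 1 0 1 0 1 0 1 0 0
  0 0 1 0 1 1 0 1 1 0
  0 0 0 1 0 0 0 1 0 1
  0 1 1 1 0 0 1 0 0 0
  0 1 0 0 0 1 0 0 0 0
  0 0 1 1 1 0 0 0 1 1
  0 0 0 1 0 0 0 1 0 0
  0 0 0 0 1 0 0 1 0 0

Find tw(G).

A width-2 tree decomposition is:
Bags: B1 = {2, 3, 7}  B2 = {3, 4, 7}  B3 = {2, 3, 5}  B4 = {3, 7, 8}  B5 = {1, 2, 5}  B6 = {0, 1, 2}  B7 = {1, 5, 6}  B8 = {4, 7, 9}
Tree: B1–B2, B1–B3, B2–B4, B3–B5, B5–B6, B5–B7, B2–B8
The largest bag has 3 vertices, giving width 2; this decomposition certifies tw(G) ≤ 2. Conversely, {0, 1, 2} is a clique of size 3, and the vertices of any clique must share a bag in every tree decomposition; so some bag has ≥ 3 vertices and tw(G) ≥ 2. Therefore the treewidth is 2.

2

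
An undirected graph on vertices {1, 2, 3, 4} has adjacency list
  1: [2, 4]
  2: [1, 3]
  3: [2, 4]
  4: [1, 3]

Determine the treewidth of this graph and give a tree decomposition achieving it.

Treewidth 2.
One such decomposition:
Bags: B1 = {2, 3, 4}  B2 = {1, 2, 4}
Tree: B1–B2

The largest bag has 3 vertices, giving width 2; this decomposition certifies tw(G) ≤ 2. The edges 2–3–4–1–2 form a cycle, so G is not a tree and its treewidth is at least 2. The upper and lower bounds meet at 2, so that is the treewidth.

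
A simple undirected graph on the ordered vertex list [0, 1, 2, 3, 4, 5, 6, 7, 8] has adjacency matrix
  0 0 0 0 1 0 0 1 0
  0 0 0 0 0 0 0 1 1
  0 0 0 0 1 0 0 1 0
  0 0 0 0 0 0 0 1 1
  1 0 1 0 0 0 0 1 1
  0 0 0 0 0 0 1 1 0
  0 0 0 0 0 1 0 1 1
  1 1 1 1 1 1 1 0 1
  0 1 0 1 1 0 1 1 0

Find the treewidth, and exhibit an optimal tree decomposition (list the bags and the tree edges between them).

Treewidth 2.
One such decomposition:
Bags: B1 = {2, 4, 7}  B2 = {4, 7, 8}  B3 = {6, 7, 8}  B4 = {5, 6, 7}  B5 = {3, 7, 8}  B6 = {1, 7, 8}  B7 = {0, 4, 7}
Tree: B1–B2, B2–B3, B3–B4, B3–B5, B5–B6, B1–B7

The largest bag has 3 vertices, giving width 2; this decomposition certifies tw(G) ≤ 2. For the lower bound, the 3 vertices {0, 4, 7} are pairwise adjacent, and any tree decomposition puts a clique entirely inside one bag — forcing width ≥ 2. The upper and lower bounds meet at 2, so that is the treewidth.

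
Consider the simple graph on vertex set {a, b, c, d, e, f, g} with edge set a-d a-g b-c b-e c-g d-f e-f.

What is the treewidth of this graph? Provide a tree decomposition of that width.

Treewidth 2.
One optimal decomposition is:
Bags: B1 = {a, c, g}  B2 = {a, c, d}  B3 = {c, d, f}  B4 = {c, e, f}  B5 = {b, c, e}
Tree: B1–B2, B2–B3, B3–B4, B4–B5

The largest bag has 3 vertices, giving width 2; this decomposition certifies tw(G) ≤ 2. Since c–g–a–d–f–e–b–c is a cycle in G, G is not acyclic. Forests are exactly the graphs of treewidth ≤ 1, so tw(G) ≥ 2. Combining the bounds, tw(G) = 2.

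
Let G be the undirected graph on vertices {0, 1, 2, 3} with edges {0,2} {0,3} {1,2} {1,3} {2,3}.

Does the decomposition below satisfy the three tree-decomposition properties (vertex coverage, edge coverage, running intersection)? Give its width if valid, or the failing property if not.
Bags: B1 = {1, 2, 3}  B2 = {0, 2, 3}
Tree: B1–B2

Yes; width 2.

Checking the three conditions: (i) the bags cover all of {0, 1, 2, 3}; (ii) for each edge, some bag contains both endpoints; (iii) the bags containing any fixed vertex form a subtree. All hold, so the decomposition is valid with width 3 − 1 = 2.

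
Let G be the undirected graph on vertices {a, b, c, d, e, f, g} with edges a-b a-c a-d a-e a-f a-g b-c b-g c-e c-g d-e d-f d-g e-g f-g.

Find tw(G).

A width-3 tree decomposition is:
Bags: B1 = {a, d, e, g}  B2 = {a, c, e, g}  B3 = {a, b, c, g}  B4 = {a, d, f, g}
Tree: B1–B2, B2–B3, B1–B4
Each bag holds 4 vertices, so the decomposition has width 3, which upper-bounds the treewidth. For the lower bound, the 4 vertices {a, d, e, g} are pairwise adjacent, and any tree decomposition puts a clique entirely inside one bag — forcing width ≥ 3. Combining the bounds, tw(G) = 3.

3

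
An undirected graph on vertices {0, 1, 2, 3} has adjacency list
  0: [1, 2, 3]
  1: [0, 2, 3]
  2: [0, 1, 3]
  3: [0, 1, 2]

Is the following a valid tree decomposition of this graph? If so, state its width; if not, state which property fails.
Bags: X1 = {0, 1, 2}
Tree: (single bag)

A tree decomposition must satisfy three properties: every vertex lies in some bag; for every edge, both endpoints lie together in some bag; and for every vertex, the bags containing it form a connected subtree. Here vertex 3 appears in no bag, so the decomposition is invalid.

No — vertex 3 appears in no bag.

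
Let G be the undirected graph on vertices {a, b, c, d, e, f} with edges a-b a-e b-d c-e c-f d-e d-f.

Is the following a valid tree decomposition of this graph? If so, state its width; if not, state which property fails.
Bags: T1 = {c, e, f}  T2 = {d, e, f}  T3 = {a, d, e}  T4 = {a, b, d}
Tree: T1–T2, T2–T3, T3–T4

Checking the three conditions: (i) the bags cover all of {a, b, c, d, e, f}; (ii) for each edge, some bag contains both endpoints; (iii) the bags containing any fixed vertex form a subtree. All hold, so the decomposition is valid with width 3 − 1 = 2.

Yes; width 2.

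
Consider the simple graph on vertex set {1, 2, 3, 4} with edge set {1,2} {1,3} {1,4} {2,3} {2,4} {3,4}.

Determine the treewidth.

3

A width-3 tree decomposition is:
Bags: B1 = {1, 2, 3, 4}
Tree: (single bag)
A single bag containing all 4 vertices is trivially a valid decomposition of width 3. On the other hand G contains the 4-clique {1, 2, 3, 4}. A clique must lie in a single bag of any decomposition, so no decomposition can have width below 3. Therefore the treewidth is 3.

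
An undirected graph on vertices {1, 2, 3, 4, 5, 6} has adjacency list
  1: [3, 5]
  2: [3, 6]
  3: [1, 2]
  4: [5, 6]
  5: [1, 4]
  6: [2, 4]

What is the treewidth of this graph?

A width-2 tree decomposition is:
Bags: B1 = {1, 4, 5}  B2 = {1, 3, 4}  B3 = {2, 3, 4}  B4 = {2, 4, 6}
Tree: B1–B2, B2–B3, B3–B4
The largest bag has 3 vertices, giving width 2; this decomposition certifies tw(G) ≤ 2. Since 4–5–1–3–2–6–4 is a cycle in G, G is not acyclic. Forests are exactly the graphs of treewidth ≤ 1, so tw(G) ≥ 2. Therefore the treewidth is 2.

2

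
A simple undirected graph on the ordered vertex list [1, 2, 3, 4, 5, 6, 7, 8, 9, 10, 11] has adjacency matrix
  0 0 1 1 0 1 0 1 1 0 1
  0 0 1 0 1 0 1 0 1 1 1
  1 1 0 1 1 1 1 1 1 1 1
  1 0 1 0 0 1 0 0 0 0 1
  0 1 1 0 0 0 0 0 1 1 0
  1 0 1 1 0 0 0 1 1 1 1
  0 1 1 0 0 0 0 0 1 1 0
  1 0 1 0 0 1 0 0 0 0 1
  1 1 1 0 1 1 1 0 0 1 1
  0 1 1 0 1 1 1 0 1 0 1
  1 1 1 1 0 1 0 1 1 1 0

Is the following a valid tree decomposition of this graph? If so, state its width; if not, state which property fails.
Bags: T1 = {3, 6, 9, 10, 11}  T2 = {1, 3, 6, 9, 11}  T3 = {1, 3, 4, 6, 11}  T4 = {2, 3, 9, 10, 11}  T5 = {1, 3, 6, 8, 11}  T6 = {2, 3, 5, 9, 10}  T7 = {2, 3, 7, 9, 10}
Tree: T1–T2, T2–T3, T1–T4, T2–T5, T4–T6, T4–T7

Yes; width 4.

Every vertex of G appears in some bag (union = {1, 2, 3, 4, 5, 6, 7, 8, 9, 10, 11}); every edge is covered by a bag; and for each vertex v the set of bags containing v is connected in the bag tree. The decomposition is therefore valid. The largest bag has 5 vertices, so the width is 4.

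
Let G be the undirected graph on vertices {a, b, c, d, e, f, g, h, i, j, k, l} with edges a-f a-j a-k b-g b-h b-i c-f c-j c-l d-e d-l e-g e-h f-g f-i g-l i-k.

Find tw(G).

3

A width-3 tree decomposition is:
Bags: B1 = {a, i, j, k}  B2 = {a, f, i, j}  B3 = {c, f, i, j}  B4 = {b, c, f, i}  B5 = {b, c, f, g}  B6 = {b, c, g, l}  B7 = {b, g, h, l}  B8 = {e, g, h, l}  B9 = {d, e, h, l}
Tree: B1–B2, B2–B3, B3–B4, B4–B5, B5–B6, B6–B7, B7–B8, B8–B9
Each bag holds 4 vertices, so the decomposition has width 3, which upper-bounds the treewidth. For the lower bound: the 4 vertex sets {a,j,k}, {i}, {f}, {b,c,g,l} are disjoint, each induces a connected subgraph, and every pair is joined by at least one edge of G. Contracting each set to a single vertex therefore yields K_{4} as a minor, and since treewidth is minor-monotone, tw(G) ≥ tw(K_{4}) = 3. Therefore the treewidth is 3.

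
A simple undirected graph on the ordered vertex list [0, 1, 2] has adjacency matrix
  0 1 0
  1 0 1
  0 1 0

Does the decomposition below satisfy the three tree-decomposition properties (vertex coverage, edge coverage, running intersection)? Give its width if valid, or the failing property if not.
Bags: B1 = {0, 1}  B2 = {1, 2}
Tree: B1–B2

Yes; width 1.

Checking the three conditions: (i) the bags cover all of {0, 1, 2}; (ii) for each edge, some bag contains both endpoints; (iii) the bags containing any fixed vertex form a subtree. All hold, so the decomposition is valid with width 2 − 1 = 1.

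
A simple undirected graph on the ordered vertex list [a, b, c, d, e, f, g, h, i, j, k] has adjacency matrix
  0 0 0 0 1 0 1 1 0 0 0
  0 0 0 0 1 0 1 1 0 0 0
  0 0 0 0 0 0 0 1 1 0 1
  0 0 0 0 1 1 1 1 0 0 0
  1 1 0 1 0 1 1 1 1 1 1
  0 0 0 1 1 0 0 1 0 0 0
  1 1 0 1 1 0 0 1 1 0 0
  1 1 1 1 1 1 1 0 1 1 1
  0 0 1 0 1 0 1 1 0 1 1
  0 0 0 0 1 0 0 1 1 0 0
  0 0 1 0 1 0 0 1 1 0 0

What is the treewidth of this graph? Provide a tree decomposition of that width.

Every bag has size at most 4, so the width is 4 − 1 = 3 and tw(G) ≤ 3. For the lower bound, the 4 vertices {d, e, g, h} are pairwise adjacent, and any tree decomposition puts a clique entirely inside one bag — forcing width ≥ 3. Therefore the treewidth is 3.

Treewidth 3.
One optimal decomposition is:
Bags: B1 = {a, e, g, h}  B2 = {e, g, h, i}  B3 = {e, h, i, j}  B4 = {b, e, g, h}  B5 = {e, h, i, k}  B6 = {c, h, i, k}  B7 = {d, e, g, h}  B8 = {d, e, f, h}
Tree: B1–B2, B2–B3, B2–B4, B2–B5, B5–B6, B4–B7, B7–B8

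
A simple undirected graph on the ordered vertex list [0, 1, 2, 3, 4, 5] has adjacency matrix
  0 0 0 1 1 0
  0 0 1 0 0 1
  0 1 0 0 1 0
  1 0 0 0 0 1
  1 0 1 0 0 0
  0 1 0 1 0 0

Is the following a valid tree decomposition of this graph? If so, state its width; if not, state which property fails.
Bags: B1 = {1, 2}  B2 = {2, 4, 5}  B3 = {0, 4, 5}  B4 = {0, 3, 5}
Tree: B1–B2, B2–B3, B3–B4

A tree decomposition must satisfy three properties: every vertex lies in some bag; for every edge, both endpoints lie together in some bag; and for every vertex, the bags containing it form a connected subtree. Here edge (5,1) lies in no bag, so the decomposition is invalid.

No — edge (5,1) lies in no bag.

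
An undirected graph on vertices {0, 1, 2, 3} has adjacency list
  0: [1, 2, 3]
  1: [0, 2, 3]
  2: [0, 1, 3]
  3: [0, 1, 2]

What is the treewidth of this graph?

A width-3 tree decomposition is:
Bags: B1 = {0, 1, 2, 3}
Tree: (single bag)
With just one bag of size 4, the width is 4 − 1 = 3, so tw(G) ≤ 3. On the other hand G contains the 4-clique {0, 1, 2, 3}. A clique must lie in a single bag of any decomposition, so no decomposition can have width below 3. Therefore the treewidth is 3.

3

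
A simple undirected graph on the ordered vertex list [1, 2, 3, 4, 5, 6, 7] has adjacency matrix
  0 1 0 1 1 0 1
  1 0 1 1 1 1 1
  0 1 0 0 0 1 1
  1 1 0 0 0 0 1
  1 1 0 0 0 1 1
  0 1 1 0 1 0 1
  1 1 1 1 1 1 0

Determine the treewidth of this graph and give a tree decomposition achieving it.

Every bag has size at most 4, so the width is 4 − 1 = 3 and tw(G) ≤ 3. For the lower bound, the 4 vertices {1, 2, 4, 7} are pairwise adjacent, and any tree decomposition puts a clique entirely inside one bag — forcing width ≥ 3. Combining the bounds, tw(G) = 3.

Treewidth 3.
One such decomposition:
Bags: B1 = {2, 5, 6, 7}  B2 = {2, 3, 6, 7}  B3 = {1, 2, 5, 7}  B4 = {1, 2, 4, 7}
Tree: B1–B2, B1–B3, B3–B4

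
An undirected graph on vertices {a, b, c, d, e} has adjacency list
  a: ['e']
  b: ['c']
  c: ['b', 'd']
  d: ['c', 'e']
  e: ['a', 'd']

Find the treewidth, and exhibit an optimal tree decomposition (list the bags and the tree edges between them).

Treewidth 1.
One such decomposition:
Bags: B1 = {a, e}  B2 = {d, e}  B3 = {c, d}  B4 = {b, c}
Tree: B1–B2, B2–B3, B3–B4

The largest bag has 2 vertices, giving width 1; this decomposition certifies tw(G) ≤ 1. G has an edge, so its treewidth is at least 1. The upper and lower bounds meet at 1, so that is the treewidth.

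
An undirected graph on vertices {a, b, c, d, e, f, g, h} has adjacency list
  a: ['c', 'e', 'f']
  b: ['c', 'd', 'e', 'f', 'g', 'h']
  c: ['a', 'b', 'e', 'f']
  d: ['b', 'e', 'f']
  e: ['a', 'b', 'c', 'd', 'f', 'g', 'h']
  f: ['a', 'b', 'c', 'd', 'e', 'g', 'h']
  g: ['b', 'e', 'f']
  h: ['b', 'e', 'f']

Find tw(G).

A width-3 tree decomposition is:
Bags: B1 = {b, c, e, f}  B2 = {a, c, e, f}  B3 = {b, e, f, g}  B4 = {b, e, f, h}  B5 = {b, d, e, f}
Tree: B1–B2, B1–B3, B3–B4, B1–B5
The largest bag has 4 vertices, giving width 3; this decomposition certifies tw(G) ≤ 3. On the other hand G contains the 4-clique {a, c, e, f}. A clique must lie in a single bag of any decomposition, so no decomposition can have width below 3. Therefore the treewidth is 3.

3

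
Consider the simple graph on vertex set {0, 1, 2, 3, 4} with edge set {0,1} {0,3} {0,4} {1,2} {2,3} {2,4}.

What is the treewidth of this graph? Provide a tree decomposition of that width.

Every bag has size at most 3, so the width is 3 − 1 = 2 and tw(G) ≤ 2. For the lower bound, G contains the cycle 4–0–3–2–4, so G is not a forest; only forests have treewidth ≤ 1, hence tw(G) ≥ 2. Combining the bounds, tw(G) = 2.

Treewidth 2.
One optimal decomposition is:
Bags: B1 = {0, 2, 4}  B2 = {0, 2, 3}  B3 = {0, 1, 2}
Tree: B1–B2, B2–B3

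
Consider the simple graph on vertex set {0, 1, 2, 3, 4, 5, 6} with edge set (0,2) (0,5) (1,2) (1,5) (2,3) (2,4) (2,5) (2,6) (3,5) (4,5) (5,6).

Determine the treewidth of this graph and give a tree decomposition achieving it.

Each bag holds 3 vertices, so the decomposition has width 2, which upper-bounds the treewidth. Conversely, {0, 2, 5} is a clique of size 3, and the vertices of any clique must share a bag in every tree decomposition; so some bag has ≥ 3 vertices and tw(G) ≥ 2. The upper and lower bounds meet at 2, so that is the treewidth.

Treewidth 2.
One optimal decomposition is:
Bags: B1 = {1, 2, 5}  B2 = {2, 3, 5}  B3 = {2, 4, 5}  B4 = {0, 2, 5}  B5 = {2, 5, 6}
Tree: B1–B2, B2–B3, B3–B4, B1–B5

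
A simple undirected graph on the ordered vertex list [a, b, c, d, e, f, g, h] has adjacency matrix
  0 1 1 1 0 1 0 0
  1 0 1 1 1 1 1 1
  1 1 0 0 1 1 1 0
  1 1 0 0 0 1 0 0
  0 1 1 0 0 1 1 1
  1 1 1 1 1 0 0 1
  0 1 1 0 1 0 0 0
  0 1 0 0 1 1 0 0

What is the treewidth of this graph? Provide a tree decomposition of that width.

Treewidth 3.
Bags: B1 = {b, c, e, f}  B2 = {b, e, f, h}  B3 = {a, b, c, f}  B4 = {b, c, e, g}  B5 = {a, b, d, f}
Tree: B1–B2, B1–B3, B1–B4, B3–B5

The largest bag has 4 vertices, giving width 3; this decomposition certifies tw(G) ≤ 3. Conversely, {b, c, e, g} is a clique of size 4, and the vertices of any clique must share a bag in every tree decomposition; so some bag has ≥ 4 vertices and tw(G) ≥ 3. Hence tw(G) = 3 exactly.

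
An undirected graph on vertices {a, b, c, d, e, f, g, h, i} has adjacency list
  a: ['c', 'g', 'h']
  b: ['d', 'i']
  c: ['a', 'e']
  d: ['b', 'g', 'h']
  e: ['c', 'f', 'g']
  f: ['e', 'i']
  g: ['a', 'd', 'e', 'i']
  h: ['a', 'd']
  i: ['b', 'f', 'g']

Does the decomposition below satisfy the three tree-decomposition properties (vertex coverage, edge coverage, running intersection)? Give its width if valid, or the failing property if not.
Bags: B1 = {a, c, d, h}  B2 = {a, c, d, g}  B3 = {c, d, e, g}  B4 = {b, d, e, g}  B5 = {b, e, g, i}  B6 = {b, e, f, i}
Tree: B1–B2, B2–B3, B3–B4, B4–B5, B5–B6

Yes; width 3.

Every vertex of G appears in some bag (union = {a, b, c, d, e, f, g, h, i}); every edge is covered by a bag; and for each vertex v the set of bags containing v is connected in the bag tree. The decomposition is therefore valid. The largest bag has 4 vertices, so the width is 3.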